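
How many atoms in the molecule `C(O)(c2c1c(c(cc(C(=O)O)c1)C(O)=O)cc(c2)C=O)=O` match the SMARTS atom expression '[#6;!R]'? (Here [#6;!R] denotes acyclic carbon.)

4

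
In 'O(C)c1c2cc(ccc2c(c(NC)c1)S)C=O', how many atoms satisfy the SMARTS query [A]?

Check the 17 heavy atoms by environment: 10× c (aromatic) → no; 1× S → match; 2× O → match; 3× C → match; 1× N → match.
Summing the matching environments: 1 + 2 + 3 + 1 = 7 matching atoms.

7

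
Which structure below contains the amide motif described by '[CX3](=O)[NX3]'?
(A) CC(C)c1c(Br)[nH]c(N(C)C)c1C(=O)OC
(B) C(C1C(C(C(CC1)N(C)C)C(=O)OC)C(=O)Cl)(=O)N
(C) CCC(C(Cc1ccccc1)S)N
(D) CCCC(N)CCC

B

[CX3](=O)[NX3] describes a carbonyl carbon bonded to a trivalent nitrogen (an amide).
(A) has a methyl-ester group (-C(=O)OCH3) but the carbonyl is bonded to O, not to an NX3 nitrogen.
(B) contains a primary amide (-C(=O)NH2), which satisfies every atom and bond constraint.
(C) has a primary amino group (-NH2) but the -NH2 is not attached to a carbonyl carbon.
(D) has a primary amino group (-NH2) but the -NH2 is not attached to a carbonyl carbon.
So the answer is (B).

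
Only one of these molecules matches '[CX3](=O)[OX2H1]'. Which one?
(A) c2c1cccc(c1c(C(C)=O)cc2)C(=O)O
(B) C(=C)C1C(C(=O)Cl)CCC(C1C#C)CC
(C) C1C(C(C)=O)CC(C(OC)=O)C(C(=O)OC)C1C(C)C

[CX3](=O)[OX2H1] describes an sp2 carbon double-bonded to O and single-bonded to an -OH oxygen (a carboxylic acid).
(A) contains a carboxylic acid group (-C(=O)OH), which satisfies every atom and bond constraint.
(B) has an acyl chloride (-C(=O)Cl) but the carbonyl is bonded to Cl, not to an -OH oxygen.
(C) has a methyl-ester group (-C(=O)OCH3) but the singly-bonded O has no H (OX2H0, not OX2H1).
So the answer is (A).

A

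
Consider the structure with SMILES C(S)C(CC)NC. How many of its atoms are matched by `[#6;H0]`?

0

The query [#6;H0] means: any carbon with no attached hydrogen.
Check the 7 heavy atoms by environment: 2× C (H2) → no; 1× C (H1) → no; 1× S (H1) → no; 2× C (H3) → no; 1× N (H1) → no.
No environment satisfies the query, so 0 matching atoms.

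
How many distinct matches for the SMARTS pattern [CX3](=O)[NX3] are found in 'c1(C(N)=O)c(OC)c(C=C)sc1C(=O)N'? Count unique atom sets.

2

[CX3](=O)[NX3] is the SMARTS for an amide: a carbonyl carbon bonded to a trivalent nitrogen.
The molecule carries 2 separate instances of a primary amide (-C(=O)NH2) meeting every constraint; each maps to a distinct set of atoms, giving 2 matches.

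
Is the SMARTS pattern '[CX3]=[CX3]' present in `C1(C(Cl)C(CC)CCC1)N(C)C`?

No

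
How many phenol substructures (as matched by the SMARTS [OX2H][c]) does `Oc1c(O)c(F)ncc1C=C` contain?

2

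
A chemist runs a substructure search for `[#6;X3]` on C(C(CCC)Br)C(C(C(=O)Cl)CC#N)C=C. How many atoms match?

3

The query [#6;X3] means: any carbon (aromatic or not) with three total connections.
Check the 16 heavy atoms by environment: 8× C (X4) → no; 1× Br (X1) → no; 1× C (X2) → no; 1× N (X1) → no; 3× C (X3) → match; 1× O (X1) → no; 1× Cl (X1) → no.
That gives 3 matching atoms.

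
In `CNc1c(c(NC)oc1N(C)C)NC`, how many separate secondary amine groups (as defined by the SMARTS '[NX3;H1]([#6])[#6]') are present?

3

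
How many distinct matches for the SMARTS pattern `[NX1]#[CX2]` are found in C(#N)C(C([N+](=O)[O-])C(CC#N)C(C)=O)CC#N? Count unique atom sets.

3

[NX1]#[CX2] is the SMARTS for a nitrile: a nitrogen triple-bonded to a two-connected carbon.
The molecule carries 3 separate instances of a nitrile (-C#N) meeting every constraint; each maps to a distinct set of atoms, giving 3 matches.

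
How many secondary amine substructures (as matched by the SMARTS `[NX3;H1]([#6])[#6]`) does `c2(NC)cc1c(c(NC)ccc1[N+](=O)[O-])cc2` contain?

2

[NX3;H1]([#6])[#6] is the SMARTS for a secondary amine: a trivalent nitrogen with one H, bonded to two carbons.
The molecule carries 2 separate instances of an N-methylamino group (-NHCH3) meeting every constraint; each maps to a distinct set of atoms, giving 2 matches.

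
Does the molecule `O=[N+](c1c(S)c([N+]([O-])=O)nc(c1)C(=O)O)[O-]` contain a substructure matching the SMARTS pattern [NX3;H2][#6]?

No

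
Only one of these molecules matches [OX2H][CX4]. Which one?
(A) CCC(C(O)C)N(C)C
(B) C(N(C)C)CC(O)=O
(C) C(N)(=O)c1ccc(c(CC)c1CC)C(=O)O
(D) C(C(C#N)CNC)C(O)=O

[OX2H][CX4] describes a hydroxyl oxygen bound to an sp3 (X4) carbon (an aliphatic alcohol).
(A) contains a hydroxyl group (-OH), which satisfies every atom and bond constraint.
(B) has a carboxylic acid group (-C(=O)OH) but the -OH is on a CX3 carbonyl carbon, not a CX4 carbon.
(C) has a carboxylic acid group (-C(=O)OH) but the -OH is on a CX3 carbonyl carbon, not a CX4 carbon.
(D) has a carboxylic acid group (-C(=O)OH) but the -OH is on a CX3 carbonyl carbon, not a CX4 carbon.
So the answer is (A).

A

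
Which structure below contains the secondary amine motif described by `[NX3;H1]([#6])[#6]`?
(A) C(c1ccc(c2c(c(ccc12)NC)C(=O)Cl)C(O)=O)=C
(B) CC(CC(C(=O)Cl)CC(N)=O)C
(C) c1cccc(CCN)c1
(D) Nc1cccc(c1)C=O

[NX3;H1]([#6])[#6] describes a trivalent nitrogen with one H, bonded to two carbons (a secondary amine).
(A) contains an N-methylamino group (-NHCH3), which satisfies every atom and bond constraint.
(B) has a primary amide (-C(=O)NH2) but the -C(=O)NH2 nitrogen has H2, not H1.
(C) has a primary amino group (-NH2) but the nitrogen has H2 and only one carbon neighbour.
(D) has a primary amino group (-NH2) but the nitrogen has H2 and only one carbon neighbour.
So the answer is (A).

A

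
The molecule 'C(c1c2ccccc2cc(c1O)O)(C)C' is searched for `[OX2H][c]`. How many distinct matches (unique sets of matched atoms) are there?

2

[OX2H][c] is the SMARTS for a phenol: a hydroxyl oxygen attached to an aromatic carbon.
The molecule carries 2 separate instances of a hydroxyl group (-OH) meeting every constraint; each maps to a distinct set of atoms, giving 2 matches.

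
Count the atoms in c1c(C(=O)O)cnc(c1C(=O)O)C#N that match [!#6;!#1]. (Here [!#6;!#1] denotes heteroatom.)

6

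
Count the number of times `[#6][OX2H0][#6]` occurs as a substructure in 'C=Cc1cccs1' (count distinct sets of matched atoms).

0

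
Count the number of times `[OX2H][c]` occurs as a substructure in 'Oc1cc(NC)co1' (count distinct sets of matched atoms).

1

[OX2H][c] is the SMARTS for a phenol: a hydroxyl oxygen attached to an aromatic carbon.
Exactly one fragment in the molecule meets all constraints, giving 1 match.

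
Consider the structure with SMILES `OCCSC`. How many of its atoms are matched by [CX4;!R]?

3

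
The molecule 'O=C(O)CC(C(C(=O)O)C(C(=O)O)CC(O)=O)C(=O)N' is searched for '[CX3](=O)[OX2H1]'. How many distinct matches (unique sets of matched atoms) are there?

[CX3](=O)[OX2H1] is the SMARTS for a carboxylic acid: an sp2 carbon double-bonded to O and single-bonded to an -OH oxygen.
The molecule carries 4 separate instances of a carboxylic acid group (-C(=O)OH) meeting every constraint; each maps to a distinct set of atoms, giving 4 matches.

4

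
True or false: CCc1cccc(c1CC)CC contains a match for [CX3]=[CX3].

False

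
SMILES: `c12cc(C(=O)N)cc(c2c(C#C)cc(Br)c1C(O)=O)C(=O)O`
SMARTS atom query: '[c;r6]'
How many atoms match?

10

Check the 22 heavy atoms by environment: 10× c (aromatic, in 6-ring) → match; 5× C (acyclic) → no; 5× O (acyclic) → no; 1× N (acyclic) → no; 1× Br (acyclic) → no.
That gives 10 matching atoms.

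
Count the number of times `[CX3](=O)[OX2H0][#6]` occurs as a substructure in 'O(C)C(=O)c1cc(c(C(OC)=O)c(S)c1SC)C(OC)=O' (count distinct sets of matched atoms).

3

[CX3](=O)[OX2H0][#6] is the SMARTS for an ester: a carbonyl carbon bonded to an oxygen that is itself bonded to carbon (no H on that O).
The molecule carries 3 separate instances of a methyl-ester group (-C(=O)OCH3) meeting every constraint; each maps to a distinct set of atoms, giving 3 matches.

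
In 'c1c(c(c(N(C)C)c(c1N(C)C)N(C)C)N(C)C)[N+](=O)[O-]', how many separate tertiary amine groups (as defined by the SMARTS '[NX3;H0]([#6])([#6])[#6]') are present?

4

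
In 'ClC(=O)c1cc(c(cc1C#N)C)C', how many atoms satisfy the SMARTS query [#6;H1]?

2

Check the 13 heavy atoms by environment: 2× c (aromatic, H1) → match; 4× c (aromatic, H0) → no; 2× C (H3) → no; 2× C (H0) → no; 1× O (H0) → no; 1× Cl (H0) → no; 1× N (H0) → no.
That gives 2 matching atoms.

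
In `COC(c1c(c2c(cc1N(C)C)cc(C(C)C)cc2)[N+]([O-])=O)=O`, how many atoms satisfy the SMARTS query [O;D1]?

The query [O;D1] means: aliphatic oxygen bonded to exactly one heavy atom.
Check the 23 heavy atoms by environment: 6× c (aromatic, D3) → no; 4× c (aromatic, D2) → no; 2× C (D3) → no; 2× O (D1) → match; 1× O (D2) → no; 5× C (D1) → no; 1× N (charge +1, D3) → no; 1× O (charge -1, D1) → match; 1× N (D3) → no.
Summing the matching environments: 2 + 1 = 3 matching atoms.

3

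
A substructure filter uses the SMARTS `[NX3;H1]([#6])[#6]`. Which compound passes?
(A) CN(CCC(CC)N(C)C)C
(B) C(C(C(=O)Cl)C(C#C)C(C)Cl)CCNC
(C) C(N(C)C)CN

[NX3;H1]([#6])[#6] describes a trivalent nitrogen with one H, bonded to two carbons (a secondary amine).
(A) has a dimethylamino group (-N(CH3)2) but the nitrogen has H0, not H1.
(B) contains an N-methylamino group (-NHCH3), which satisfies every atom and bond constraint.
(C) has a primary amino group (-NH2) but the nitrogen has H2 and only one carbon neighbour.
So the answer is (B).

B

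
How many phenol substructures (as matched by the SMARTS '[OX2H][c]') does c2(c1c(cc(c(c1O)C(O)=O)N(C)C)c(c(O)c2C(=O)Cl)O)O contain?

4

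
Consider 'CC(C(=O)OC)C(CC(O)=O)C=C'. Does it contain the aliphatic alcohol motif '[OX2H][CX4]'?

The pattern [OX2H][CX4] describes a hydroxyl oxygen bound to an sp3 (X4) carbon — an aliphatic alcohol.
The closest candidate here is a carboxylic acid group (-C(=O)OH), but the -OH is on a CX3 carbonyl carbon, not a CX4 carbon. No other fragment satisfies the full query, so there is no match.

No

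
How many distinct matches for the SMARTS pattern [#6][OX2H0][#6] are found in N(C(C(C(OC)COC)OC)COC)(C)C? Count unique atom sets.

4

[#6][OX2H0][#6] is the SMARTS for an ether: an aliphatic oxygen bridging two carbons with no H on the oxygen.
The molecule carries 4 separate instances of a methoxy ether (-OCH3) meeting every constraint; each maps to a distinct set of atoms, giving 4 matches.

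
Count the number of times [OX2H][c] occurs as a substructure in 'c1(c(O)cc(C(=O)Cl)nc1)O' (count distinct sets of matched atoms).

[OX2H][c] is the SMARTS for a phenol: a hydroxyl oxygen attached to an aromatic carbon.
The molecule carries 2 separate instances of a hydroxyl group (-OH) meeting every constraint; each maps to a distinct set of atoms, giving 2 matches.

2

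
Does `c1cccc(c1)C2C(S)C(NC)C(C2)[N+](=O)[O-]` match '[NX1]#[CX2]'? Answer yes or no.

No

The pattern [NX1]#[CX2] describes a nitrogen triple-bonded to a two-connected carbon — a nitrile.
The closest candidate here is a nitro group (-[N+](=O)[O-]), but there is no C#N triple bond. No other fragment satisfies the full query, so there is no match.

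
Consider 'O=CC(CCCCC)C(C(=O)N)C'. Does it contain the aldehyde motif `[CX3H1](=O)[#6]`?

Yes

The pattern [CX3H1](=O)[#6] describes an sp2 carbon with one H, double-bonded to O and single-bonded to carbon — an aldehyde.
The molecule carries an aldehyde (-CHO), whose atoms satisfy every constraint of the query, so the pattern matches.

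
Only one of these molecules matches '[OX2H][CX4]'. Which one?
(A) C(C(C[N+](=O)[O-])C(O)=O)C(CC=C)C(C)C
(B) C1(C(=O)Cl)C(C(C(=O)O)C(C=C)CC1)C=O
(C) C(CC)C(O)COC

[OX2H][CX4] describes a hydroxyl oxygen bound to an sp3 (X4) carbon (an aliphatic alcohol).
(A) has a carboxylic acid group (-C(=O)OH) but the -OH is on a CX3 carbonyl carbon, not a CX4 carbon.
(B) has a carboxylic acid group (-C(=O)OH) but the -OH is on a CX3 carbonyl carbon, not a CX4 carbon.
(C) contains a hydroxyl group (-OH), which satisfies every atom and bond constraint.
So the answer is (C).

C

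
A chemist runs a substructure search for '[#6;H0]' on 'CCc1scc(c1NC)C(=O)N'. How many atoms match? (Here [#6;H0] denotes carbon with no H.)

4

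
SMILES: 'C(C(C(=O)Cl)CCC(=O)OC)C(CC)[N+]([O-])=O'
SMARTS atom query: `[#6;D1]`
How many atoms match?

2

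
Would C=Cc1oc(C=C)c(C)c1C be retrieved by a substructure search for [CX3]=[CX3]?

The pattern [CX3]=[CX3] describes a non-aromatic C=C double bond between two sp2 carbons — an alkene.
The molecule carries a vinyl group (-CH=CH2), whose atoms satisfy every constraint of the query, so the pattern matches.

Yes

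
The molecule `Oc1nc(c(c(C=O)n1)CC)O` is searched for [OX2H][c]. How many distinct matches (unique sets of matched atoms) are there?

[OX2H][c] is the SMARTS for a phenol: a hydroxyl oxygen attached to an aromatic carbon.
The molecule carries 2 separate instances of a hydroxyl group (-OH) meeting every constraint; each maps to a distinct set of atoms, giving 2 matches.

2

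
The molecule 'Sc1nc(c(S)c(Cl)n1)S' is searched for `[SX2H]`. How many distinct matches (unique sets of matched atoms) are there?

3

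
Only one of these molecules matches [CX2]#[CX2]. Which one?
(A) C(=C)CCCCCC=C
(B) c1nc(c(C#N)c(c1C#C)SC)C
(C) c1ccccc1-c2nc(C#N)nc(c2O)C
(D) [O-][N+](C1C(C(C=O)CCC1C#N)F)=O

B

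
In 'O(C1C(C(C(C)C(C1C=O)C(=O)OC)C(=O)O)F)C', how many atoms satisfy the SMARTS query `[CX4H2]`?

Check the 19 heavy atoms by environment: 6× C (H1, X4) → no; 2× C (H0, X3) → no; 3× O (H0, X1) → no; 2× O (H0, X2) → no; 3× C (H3, X4) → no; 1× O (H1, X2) → no; 1× C (H1, X3) → no; 1× F (H0, X1) → no.
No environment satisfies the query, so 0 matching atoms.

0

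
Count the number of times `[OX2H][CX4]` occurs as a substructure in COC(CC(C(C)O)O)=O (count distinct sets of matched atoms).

[OX2H][CX4] is the SMARTS for an aliphatic alcohol: a hydroxyl oxygen bound to an sp3 (X4) carbon.
The molecule carries 2 separate instances of a hydroxyl group (-OH) meeting every constraint; each maps to a distinct set of atoms, giving 2 matches.

2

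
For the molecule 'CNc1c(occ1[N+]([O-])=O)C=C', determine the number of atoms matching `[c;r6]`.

0

The query [c;r6] means: aromatic carbon that belongs to a six-membered ring.
Check the 12 heavy atoms by environment: 1× o (aromatic, in 5-ring) → no; 4× c (aromatic, in 5-ring) → no; 1× N (acyclic) → no; 3× C (acyclic) → no; 1× N (charge +1, acyclic) → no; 1× O (charge -1, acyclic) → no; 1× O (acyclic) → no.
No environment satisfies the query, so 0 matching atoms.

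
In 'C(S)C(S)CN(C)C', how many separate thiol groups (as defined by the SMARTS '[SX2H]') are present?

[SX2H] is the SMARTS for a thiol: an aliphatic sulfur with two connections, one being H.
The molecule carries 2 separate instances of a thiol (-SH) meeting every constraint; each maps to a distinct set of atoms, giving 2 matches.

2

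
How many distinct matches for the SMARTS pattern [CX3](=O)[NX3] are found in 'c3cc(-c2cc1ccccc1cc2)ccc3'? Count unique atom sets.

[CX3](=O)[NX3] is the SMARTS for an amide: a carbonyl carbon bonded to a trivalent nitrogen.
No fragment in the molecule satisfies every constraint, giving 0 matches.

0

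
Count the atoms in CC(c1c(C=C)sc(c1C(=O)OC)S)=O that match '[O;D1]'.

2

The query [O;D1] means: aliphatic oxygen bonded to exactly one heavy atom.
Check the 15 heavy atoms by environment: 1× s (aromatic, D2) → no; 4× c (aromatic, D3) → no; 1× S (D1) → no; 1× C (D2) → no; 3× C (D1) → no; 2× C (D3) → no; 2× O (D1) → match; 1× O (D2) → no.
That gives 2 matching atoms.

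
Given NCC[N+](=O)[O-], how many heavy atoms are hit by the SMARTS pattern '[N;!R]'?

The query [N;!R] means: aliphatic nitrogen not in a ring.
Check the 6 heavy atoms by environment: 2× C (acyclic) → no; 1× N (acyclic) → match; 1× N (charge +1, acyclic) → match; 1× O (charge -1, acyclic) → no; 1× O (acyclic) → no.
Summing the matching environments: 1 + 1 = 2 matching atoms.

2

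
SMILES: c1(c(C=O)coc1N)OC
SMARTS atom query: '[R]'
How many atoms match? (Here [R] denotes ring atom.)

5

The query [R] means: R matches any atom that is part of a ring.
Check the 10 heavy atoms by environment: 1× o (aromatic, in 5-ring) → match; 4× c (aromatic, in 5-ring) → match; 2× C (acyclic) → no; 2× O (acyclic) → no; 1× N (acyclic) → no.
Summing the matching environments: 1 + 4 = 5 matching atoms.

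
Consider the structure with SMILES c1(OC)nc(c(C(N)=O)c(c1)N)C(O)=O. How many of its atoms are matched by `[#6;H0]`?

6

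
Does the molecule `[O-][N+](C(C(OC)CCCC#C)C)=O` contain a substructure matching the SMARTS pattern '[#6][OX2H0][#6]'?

Yes

The pattern [#6][OX2H0][#6] describes an aliphatic oxygen bridging two carbons with no H on the oxygen — an ether.
The molecule carries a methoxy ether (-OCH3), whose atoms satisfy every constraint of the query, so the pattern matches.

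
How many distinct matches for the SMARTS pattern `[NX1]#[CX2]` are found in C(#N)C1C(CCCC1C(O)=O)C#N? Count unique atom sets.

[NX1]#[CX2] is the SMARTS for a nitrile: a nitrogen triple-bonded to a two-connected carbon.
The molecule carries 2 separate instances of a nitrile (-C#N) meeting every constraint; each maps to a distinct set of atoms, giving 2 matches.

2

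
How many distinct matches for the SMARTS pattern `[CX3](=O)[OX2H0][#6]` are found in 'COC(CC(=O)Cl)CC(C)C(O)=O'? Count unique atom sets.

[CX3](=O)[OX2H0][#6] is the SMARTS for an ester: a carbonyl carbon bonded to an oxygen that is itself bonded to carbon (no H on that O).
The molecule has a methoxy ether (-OCH3), but the ether oxygen is not adjacent to a C=O carbon; nothing else fits, so there are 0 matches.

0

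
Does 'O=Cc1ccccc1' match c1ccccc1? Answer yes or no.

The pattern c1ccccc1 describes six aromatic carbons in a ring — a benzene ring.
The required atom environment is present in the molecule, so the pattern matches.

Yes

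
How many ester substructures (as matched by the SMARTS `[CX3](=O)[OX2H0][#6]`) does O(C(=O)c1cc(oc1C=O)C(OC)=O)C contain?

[CX3](=O)[OX2H0][#6] is the SMARTS for an ester: a carbonyl carbon bonded to an oxygen that is itself bonded to carbon (no H on that O).
The molecule carries 2 separate instances of a methyl-ester group (-C(=O)OCH3) meeting every constraint; each maps to a distinct set of atoms, giving 2 matches.

2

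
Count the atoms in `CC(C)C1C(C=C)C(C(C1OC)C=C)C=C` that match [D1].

The query [D1] means: atom with exactly one heavy-atom neighbour (degree 1).
Check the 16 heavy atoms by environment: 6× C (D3) → no; 1× O (D2) → no; 6× C (D1) → match; 3× C (D2) → no.
That gives 6 matching atoms.

6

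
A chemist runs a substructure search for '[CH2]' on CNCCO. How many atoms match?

Check the 5 heavy atoms by environment: 2× C (H2) → match; 1× N (H1) → no; 1× C (H3) → no; 1× O (H1) → no.
That gives 2 matching atoms.

2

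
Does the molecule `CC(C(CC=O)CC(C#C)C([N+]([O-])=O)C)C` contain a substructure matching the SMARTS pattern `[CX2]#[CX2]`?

Yes

The pattern [CX2]#[CX2] describes a carbon-carbon triple bond — an alkyne.
The molecule carries an ethynyl group (-C#CH), whose atoms satisfy every constraint of the query, so the pattern matches.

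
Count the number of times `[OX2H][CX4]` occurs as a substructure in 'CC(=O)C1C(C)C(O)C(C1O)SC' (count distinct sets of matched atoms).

2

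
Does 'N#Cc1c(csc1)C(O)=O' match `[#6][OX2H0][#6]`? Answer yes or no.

No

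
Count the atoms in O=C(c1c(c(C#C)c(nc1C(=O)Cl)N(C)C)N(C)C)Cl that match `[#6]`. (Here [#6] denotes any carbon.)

The query [#6] means: #6 matches any atom with atomic number 6 (carbon, aromatic or aliphatic).
Check the 20 heavy atoms by environment: 1× n (aromatic) → no; 5× c (aromatic) → match; 8× C → match; 2× O → no; 2× Cl → no; 2× N → no.
Summing the matching environments: 5 + 8 = 13 matching atoms.

13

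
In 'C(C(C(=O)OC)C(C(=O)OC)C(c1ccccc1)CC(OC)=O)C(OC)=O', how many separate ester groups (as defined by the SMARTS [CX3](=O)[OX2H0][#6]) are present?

[CX3](=O)[OX2H0][#6] is the SMARTS for an ester: a carbonyl carbon bonded to an oxygen that is itself bonded to carbon (no H on that O).
The molecule carries 4 separate instances of a methyl-ester group (-C(=O)OCH3) meeting every constraint; each maps to a distinct set of atoms, giving 4 matches.

4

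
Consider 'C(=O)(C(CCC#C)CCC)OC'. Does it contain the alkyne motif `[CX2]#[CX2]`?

Yes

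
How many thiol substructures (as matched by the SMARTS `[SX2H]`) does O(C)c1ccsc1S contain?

1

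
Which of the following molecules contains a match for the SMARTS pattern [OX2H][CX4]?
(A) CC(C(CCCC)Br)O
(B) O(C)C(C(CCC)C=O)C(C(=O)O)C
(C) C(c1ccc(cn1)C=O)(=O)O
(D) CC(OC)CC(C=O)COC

[OX2H][CX4] describes a hydroxyl oxygen bound to an sp3 (X4) carbon (an aliphatic alcohol).
(A) contains a hydroxyl group (-OH), which satisfies every atom and bond constraint.
(B) has a methoxy ether (-OCH3) but the oxygen has H0 (ether), not H1.
(C) has a carboxylic acid group (-C(=O)OH) but the -OH is on a CX3 carbonyl carbon, not a CX4 carbon.
(D) has a methoxy ether (-OCH3) but the oxygen has H0 (ether), not H1.
So the answer is (A).

A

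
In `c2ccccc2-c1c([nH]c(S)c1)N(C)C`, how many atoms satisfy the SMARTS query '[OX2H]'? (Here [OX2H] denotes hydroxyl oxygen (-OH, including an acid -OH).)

The query [OX2H] means: aliphatic oxygen with two connections, one of which is H — an -OH oxygen.
Check the 15 heavy atoms by environment: 1× n (aromatic, H1, X3) → no; 4× c (aromatic, H0, X3) → no; 6× c (aromatic, H1, X3) → no; 1× N (H0, X3) → no; 2× C (H3, X4) → no; 1× S (H1, X2) → no.
No environment satisfies the query, so 0 matching atoms.

0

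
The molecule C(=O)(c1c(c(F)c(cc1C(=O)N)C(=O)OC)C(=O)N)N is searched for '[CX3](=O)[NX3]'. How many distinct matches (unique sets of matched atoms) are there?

3

[CX3](=O)[NX3] is the SMARTS for an amide: a carbonyl carbon bonded to a trivalent nitrogen.
The molecule carries 3 separate instances of a primary amide (-C(=O)NH2) meeting every constraint; each maps to a distinct set of atoms, giving 3 matches.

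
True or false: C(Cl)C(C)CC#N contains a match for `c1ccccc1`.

False

The pattern c1ccccc1 describes six aromatic carbons in a ring — a benzene ring.
The closest candidate here is a methyl group (-CH3), but no six-membered all-carbon aromatic ring is present. No other fragment satisfies the full query, so there is no match.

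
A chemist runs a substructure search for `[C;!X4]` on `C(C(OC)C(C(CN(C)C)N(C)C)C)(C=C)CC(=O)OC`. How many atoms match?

3

Check the 21 heavy atoms by environment: 13× C (X4) → no; 2× O (X2) → no; 2× N (X3) → no; 3× C (X3) → match; 1× O (X1) → no.
That gives 3 matching atoms.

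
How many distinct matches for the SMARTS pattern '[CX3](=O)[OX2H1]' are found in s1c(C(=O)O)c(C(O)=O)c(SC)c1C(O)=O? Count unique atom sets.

3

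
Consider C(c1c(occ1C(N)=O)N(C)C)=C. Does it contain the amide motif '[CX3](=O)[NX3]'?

The pattern [CX3](=O)[NX3] describes a carbonyl carbon bonded to a trivalent nitrogen — an amide.
The molecule carries a primary amide (-C(=O)NH2), whose atoms satisfy every constraint of the query, so the pattern matches.

Yes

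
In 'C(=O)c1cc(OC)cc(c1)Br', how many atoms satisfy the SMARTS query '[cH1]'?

The query [cH1] means: aromatic carbon bearing exactly one hydrogen.
Check the 11 heavy atoms by environment: 3× c (aromatic, H0) → no; 3× c (aromatic, H1) → match; 2× O (H0) → no; 1× C (H3) → no; 1× Br (H0) → no; 1× C (H1) → no.
That gives 3 matching atoms.

3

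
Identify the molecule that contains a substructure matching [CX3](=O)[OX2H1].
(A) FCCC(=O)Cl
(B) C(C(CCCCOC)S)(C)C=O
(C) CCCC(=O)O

C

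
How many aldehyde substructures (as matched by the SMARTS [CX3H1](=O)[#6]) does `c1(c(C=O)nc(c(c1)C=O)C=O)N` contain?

3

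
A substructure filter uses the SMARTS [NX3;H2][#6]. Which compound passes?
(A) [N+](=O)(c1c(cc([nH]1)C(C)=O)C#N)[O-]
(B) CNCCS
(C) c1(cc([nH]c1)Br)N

C

[NX3;H2][#6] describes a trivalent nitrogen with two H attached to carbon (a primary amine).
(A) has a nitro group (-[N+](=O)[O-]) but the nitrogen is [N+] with no H, not NX3H2.
(B) has an N-methylamino group (-NHCH3) but the nitrogen bears two carbons and only one H (H1), not H2.
(C) contains a primary amino group (-NH2), which satisfies every atom and bond constraint.
So the answer is (C).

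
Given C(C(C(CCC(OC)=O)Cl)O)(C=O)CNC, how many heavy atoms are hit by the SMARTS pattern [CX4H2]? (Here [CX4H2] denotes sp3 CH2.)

3

The query [CX4H2] means: sp3 carbon (X4) with exactly two hydrogens.
Check the 16 heavy atoms by environment: 3× C (H2, X4) → match; 3× C (H1, X4) → no; 1× O (H1, X2) → no; 1× N (H1, X3) → no; 2× C (H3, X4) → no; 1× C (H0, X3) → no; 2× O (H0, X1) → no; 1× O (H0, X2) → no; 1× C (H1, X3) → no; 1× Cl (H0, X1) → no.
That gives 3 matching atoms.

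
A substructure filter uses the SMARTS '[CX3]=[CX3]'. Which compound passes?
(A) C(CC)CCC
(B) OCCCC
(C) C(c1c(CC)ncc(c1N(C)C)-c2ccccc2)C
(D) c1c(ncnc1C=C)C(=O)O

D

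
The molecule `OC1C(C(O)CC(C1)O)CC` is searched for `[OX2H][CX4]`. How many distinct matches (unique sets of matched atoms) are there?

3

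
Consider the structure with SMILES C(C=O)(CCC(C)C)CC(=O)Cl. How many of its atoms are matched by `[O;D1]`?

The query [O;D1] means: aliphatic oxygen bonded to exactly one heavy atom.
Check the 12 heavy atoms by environment: 4× C (D2) → no; 3× C (D3) → no; 2× C (D1) → no; 2× O (D1) → match; 1× Cl (D1) → no.
That gives 2 matching atoms.

2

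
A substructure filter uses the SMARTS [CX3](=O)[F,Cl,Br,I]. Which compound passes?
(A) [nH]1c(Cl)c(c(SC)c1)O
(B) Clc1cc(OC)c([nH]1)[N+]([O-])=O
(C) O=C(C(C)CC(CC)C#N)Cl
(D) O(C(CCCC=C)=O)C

[CX3](=O)[F,Cl,Br,I] describes a carbonyl carbon bonded to a halogen (an acyl halide).
(A) has a chloro substituent but the Cl is not on a carbonyl carbon.
(B) has a chloro substituent but the Cl is not on a carbonyl carbon.
(C) contains an acyl chloride (-C(=O)Cl), which satisfies every atom and bond constraint.
(D) has a methyl-ester group (-C(=O)OCH3) but the carbonyl is bonded to -O-C, not to a halogen.
So the answer is (C).

C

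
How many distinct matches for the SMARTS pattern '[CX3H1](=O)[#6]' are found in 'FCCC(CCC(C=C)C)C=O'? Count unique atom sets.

[CX3H1](=O)[#6] is the SMARTS for an aldehyde: an sp2 carbon with one H, double-bonded to O and single-bonded to carbon.
Exactly one fragment in the molecule meets all constraints, giving 1 match.

1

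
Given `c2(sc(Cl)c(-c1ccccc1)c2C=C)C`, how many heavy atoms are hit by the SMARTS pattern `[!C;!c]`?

2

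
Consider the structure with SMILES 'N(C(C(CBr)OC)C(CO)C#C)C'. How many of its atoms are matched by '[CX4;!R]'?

7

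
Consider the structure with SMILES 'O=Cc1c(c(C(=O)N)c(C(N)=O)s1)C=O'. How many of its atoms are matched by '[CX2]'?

0

The query [CX2] means: C with X2: aliphatic carbon with exactly 2 total connections.
Check the 15 heavy atoms by environment: 1× s (aromatic, X2) → no; 4× c (aromatic, X3) → no; 4× C (X3) → no; 4× O (X1) → no; 2× N (X3) → no.
No environment satisfies the query, so 0 matching atoms.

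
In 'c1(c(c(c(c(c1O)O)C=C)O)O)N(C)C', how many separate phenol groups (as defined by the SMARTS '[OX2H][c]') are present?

4

[OX2H][c] is the SMARTS for a phenol: a hydroxyl oxygen attached to an aromatic carbon.
The molecule carries 4 separate instances of a hydroxyl group (-OH) meeting every constraint; each maps to a distinct set of atoms, giving 4 matches.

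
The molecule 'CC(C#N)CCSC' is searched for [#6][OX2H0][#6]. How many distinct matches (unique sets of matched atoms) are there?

0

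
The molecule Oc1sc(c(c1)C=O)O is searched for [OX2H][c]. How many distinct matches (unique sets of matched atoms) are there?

[OX2H][c] is the SMARTS for a phenol: a hydroxyl oxygen attached to an aromatic carbon.
The molecule carries 2 separate instances of a hydroxyl group (-OH) meeting every constraint; each maps to a distinct set of atoms, giving 2 matches.

2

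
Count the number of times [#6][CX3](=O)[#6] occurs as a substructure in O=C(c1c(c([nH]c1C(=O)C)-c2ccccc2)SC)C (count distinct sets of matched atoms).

2

[#6][CX3](=O)[#6] is the SMARTS for a ketone: a carbonyl carbon (no H) flanked by two carbons.
The molecule carries 2 separate instances of an acetyl/ketone group (-C(=O)CH3) meeting every constraint; each maps to a distinct set of atoms, giving 2 matches.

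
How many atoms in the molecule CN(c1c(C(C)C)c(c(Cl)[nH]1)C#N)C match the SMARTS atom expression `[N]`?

2

The query [N] means: uppercase N matches aliphatic (non-aromatic) nitrogen only.
Check the 14 heavy atoms by environment: 1× n (aromatic) → no; 4× c (aromatic) → no; 6× C → no; 2× N → match; 1× Cl → no.
That gives 2 matching atoms.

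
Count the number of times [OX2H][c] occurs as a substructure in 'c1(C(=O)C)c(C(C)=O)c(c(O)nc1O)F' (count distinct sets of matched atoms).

2

[OX2H][c] is the SMARTS for a phenol: a hydroxyl oxygen attached to an aromatic carbon.
The molecule carries 2 separate instances of a hydroxyl group (-OH) meeting every constraint; each maps to a distinct set of atoms, giving 2 matches.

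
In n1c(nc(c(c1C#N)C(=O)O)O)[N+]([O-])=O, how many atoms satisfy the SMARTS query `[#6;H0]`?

6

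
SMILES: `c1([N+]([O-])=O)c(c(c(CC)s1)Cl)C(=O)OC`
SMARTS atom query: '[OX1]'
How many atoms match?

The query [OX1] means: aliphatic oxygen with one total connection — typically a carbonyl =O or an oxide.
Check the 15 heavy atoms by environment: 1× s (aromatic, X2) → no; 4× c (aromatic, X3) → no; 1× Cl (X1) → no; 1× C (X3) → no; 2× O (X1) → match; 1× O (X2) → no; 3× C (X4) → no; 1× N (charge +1, X3) → no; 1× O (charge -1, X1) → match.
Summing the matching environments: 2 + 1 = 3 matching atoms.

3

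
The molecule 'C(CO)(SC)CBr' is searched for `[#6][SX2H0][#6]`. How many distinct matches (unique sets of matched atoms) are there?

[#6][SX2H0][#6] is the SMARTS for a thioether: an aliphatic sulfur bridging two carbons with no H on the sulfur.
Exactly one fragment in the molecule meets all constraints, giving 1 match.

1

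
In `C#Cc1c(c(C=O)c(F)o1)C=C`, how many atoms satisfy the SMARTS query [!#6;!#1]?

3

The query [!#6;!#1] means: not carbon and not hydrogen — any heteroatom.
Check the 12 heavy atoms by environment: 1× o (aromatic) → match; 4× c (aromatic) → no; 5× C → no; 1× O → match; 1× F → match.
Summing the matching environments: 1 + 1 + 1 = 3 matching atoms.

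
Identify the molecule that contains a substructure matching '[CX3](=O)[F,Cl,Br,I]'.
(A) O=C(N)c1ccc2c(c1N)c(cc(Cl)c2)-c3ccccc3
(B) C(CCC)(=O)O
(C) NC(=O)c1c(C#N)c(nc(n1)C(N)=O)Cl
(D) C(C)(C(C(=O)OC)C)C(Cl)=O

D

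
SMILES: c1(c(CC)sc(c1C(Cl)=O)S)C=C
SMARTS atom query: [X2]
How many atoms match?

The query [X2] means: any atom with exactly two total connections (bonds + H).
Check the 13 heavy atoms by environment: 1× s (aromatic, X2) → match; 4× c (aromatic, X3) → no; 3× C (X3) → no; 1× O (X1) → no; 1× Cl (X1) → no; 1× S (X2) → match; 2× C (X4) → no.
Summing the matching environments: 1 + 1 = 2 matching atoms.

2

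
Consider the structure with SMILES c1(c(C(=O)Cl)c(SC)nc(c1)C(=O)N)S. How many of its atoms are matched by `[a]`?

The query [a] means: a matches any aromatic atom.
Check the 15 heavy atoms by environment: 1× n (aromatic) → match; 5× c (aromatic) → match; 2× S → no; 3× C → no; 2× O → no; 1× Cl → no; 1× N → no.
Summing the matching environments: 1 + 5 = 6 matching atoms.

6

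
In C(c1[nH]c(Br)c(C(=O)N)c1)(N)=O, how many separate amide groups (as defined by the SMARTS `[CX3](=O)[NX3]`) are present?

2

[CX3](=O)[NX3] is the SMARTS for an amide: a carbonyl carbon bonded to a trivalent nitrogen.
The molecule carries 2 separate instances of a primary amide (-C(=O)NH2) meeting every constraint; each maps to a distinct set of atoms, giving 2 matches.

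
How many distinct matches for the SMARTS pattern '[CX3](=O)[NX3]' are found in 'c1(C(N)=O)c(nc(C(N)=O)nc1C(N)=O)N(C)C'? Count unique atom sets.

3

[CX3](=O)[NX3] is the SMARTS for an amide: a carbonyl carbon bonded to a trivalent nitrogen.
The molecule carries 3 separate instances of a primary amide (-C(=O)NH2) meeting every constraint; each maps to a distinct set of atoms, giving 3 matches.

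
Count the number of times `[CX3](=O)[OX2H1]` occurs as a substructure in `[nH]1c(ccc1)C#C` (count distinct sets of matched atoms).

0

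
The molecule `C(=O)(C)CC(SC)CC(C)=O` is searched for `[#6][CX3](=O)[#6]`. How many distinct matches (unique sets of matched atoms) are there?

2

[#6][CX3](=O)[#6] is the SMARTS for a ketone: a carbonyl carbon (no H) flanked by two carbons.
The molecule carries 2 separate instances of an acetyl/ketone group (-C(=O)CH3) meeting every constraint; each maps to a distinct set of atoms, giving 2 matches.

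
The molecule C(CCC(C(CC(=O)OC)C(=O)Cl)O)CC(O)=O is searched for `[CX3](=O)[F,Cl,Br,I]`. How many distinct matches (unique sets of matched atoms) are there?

1

[CX3](=O)[F,Cl,Br,I] is the SMARTS for an acyl halide: a carbonyl carbon bonded to a halogen.
Exactly one fragment in the molecule meets all constraints, giving 1 match.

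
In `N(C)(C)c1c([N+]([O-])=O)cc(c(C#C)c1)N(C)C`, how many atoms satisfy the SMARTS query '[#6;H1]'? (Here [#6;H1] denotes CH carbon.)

3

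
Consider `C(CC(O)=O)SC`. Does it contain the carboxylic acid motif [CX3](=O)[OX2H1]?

The pattern [CX3](=O)[OX2H1] describes an sp2 carbon double-bonded to O and single-bonded to an -OH oxygen — a carboxylic acid.
The molecule carries a carboxylic acid group (-C(=O)OH), whose atoms satisfy every constraint of the query, so the pattern matches.

Yes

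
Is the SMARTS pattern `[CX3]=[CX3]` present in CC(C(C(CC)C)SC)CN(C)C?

The pattern [CX3]=[CX3] describes a non-aromatic C=C double bond between two sp2 carbons — an alkene.
The closest candidate here is an ethyl group (-CH2CH3), but its C-C bond is a single bond between CX4 carbons, not CX3=CX3. No other fragment satisfies the full query, so there is no match.

No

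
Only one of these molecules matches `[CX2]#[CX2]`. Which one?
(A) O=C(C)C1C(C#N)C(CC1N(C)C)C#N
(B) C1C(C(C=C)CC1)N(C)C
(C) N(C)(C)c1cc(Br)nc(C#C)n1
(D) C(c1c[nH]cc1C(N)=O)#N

[CX2]#[CX2] describes a carbon-carbon triple bond (an alkyne).
(A) has a nitrile (-C#N) but the triple bond is C#N, not C#C.
(B) has a vinyl group (-CH=CH2) but the C=C is a double bond; both carbons are CX3, not CX2.
(C) contains an ethynyl group (-C#CH), which satisfies every atom and bond constraint.
(D) has a nitrile (-C#N) but the triple bond is C#N, not C#C.
So the answer is (C).

C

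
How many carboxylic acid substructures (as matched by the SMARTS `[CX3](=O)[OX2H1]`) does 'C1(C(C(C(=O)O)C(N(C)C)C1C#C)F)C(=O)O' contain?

[CX3](=O)[OX2H1] is the SMARTS for a carboxylic acid: an sp2 carbon double-bonded to O and single-bonded to an -OH oxygen.
The molecule carries 2 separate instances of a carboxylic acid group (-C(=O)OH) meeting every constraint; each maps to a distinct set of atoms, giving 2 matches.

2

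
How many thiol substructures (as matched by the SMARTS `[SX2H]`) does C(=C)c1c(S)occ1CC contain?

1

[SX2H] is the SMARTS for a thiol: an aliphatic sulfur with two connections, one being H.
Exactly one fragment in the molecule meets all constraints, giving 1 match.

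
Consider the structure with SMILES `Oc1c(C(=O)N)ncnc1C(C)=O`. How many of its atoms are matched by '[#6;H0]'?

Check the 13 heavy atoms by environment: 2× n (aromatic, H0) → no; 1× c (aromatic, H1) → no; 3× c (aromatic, H0) → match; 1× O (H1) → no; 2× C (H0) → match; 2× O (H0) → no; 1× N (H2) → no; 1× C (H3) → no.
Summing the matching environments: 3 + 2 = 5 matching atoms.

5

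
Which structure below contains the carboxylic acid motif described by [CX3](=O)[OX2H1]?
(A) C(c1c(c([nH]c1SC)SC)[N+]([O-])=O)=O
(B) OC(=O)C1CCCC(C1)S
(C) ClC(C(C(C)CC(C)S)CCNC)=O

[CX3](=O)[OX2H1] describes an sp2 carbon double-bonded to O and single-bonded to an -OH oxygen (a carboxylic acid).
(A) has an aldehyde (-CHO) but there is no singly-bonded oxygen on the carbonyl carbon.
(B) contains a carboxylic acid group (-C(=O)OH), which satisfies every atom and bond constraint.
(C) has an acyl chloride (-C(=O)Cl) but the carbonyl is bonded to Cl, not to an -OH oxygen.
So the answer is (B).

B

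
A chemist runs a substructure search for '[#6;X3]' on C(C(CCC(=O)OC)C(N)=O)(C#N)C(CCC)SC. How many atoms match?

2

Check the 19 heavy atoms by environment: 10× C (X4) → no; 1× S (X2) → no; 1× C (X2) → no; 1× N (X1) → no; 2× C (X3) → match; 2× O (X1) → no; 1× N (X3) → no; 1× O (X2) → no.
That gives 2 matching atoms.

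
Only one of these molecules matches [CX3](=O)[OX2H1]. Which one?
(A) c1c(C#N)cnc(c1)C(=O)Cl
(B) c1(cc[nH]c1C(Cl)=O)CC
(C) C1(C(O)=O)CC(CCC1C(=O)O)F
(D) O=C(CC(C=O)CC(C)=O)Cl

C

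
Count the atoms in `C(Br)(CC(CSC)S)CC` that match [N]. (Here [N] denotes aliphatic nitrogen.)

0

Check the 10 heavy atoms by environment: 7× C → no; 2× S → no; 1× Br → no.
No environment satisfies the query, so 0 matching atoms.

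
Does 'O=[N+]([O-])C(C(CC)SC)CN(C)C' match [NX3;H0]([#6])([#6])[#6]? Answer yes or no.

The pattern [NX3;H0]([#6])([#6])[#6] describes a trivalent nitrogen with no H, bonded to three carbons — a tertiary amine.
The molecule carries a dimethylamino group (-N(CH3)2), whose atoms satisfy every constraint of the query, so the pattern matches.

Yes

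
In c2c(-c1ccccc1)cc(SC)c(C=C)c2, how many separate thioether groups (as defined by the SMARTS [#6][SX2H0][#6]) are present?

[#6][SX2H0][#6] is the SMARTS for a thioether: an aliphatic sulfur bridging two carbons with no H on the sulfur.
Exactly one fragment in the molecule meets all constraints, giving 1 match.

1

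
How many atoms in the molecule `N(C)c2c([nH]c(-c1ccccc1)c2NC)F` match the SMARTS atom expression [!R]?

5

The query [!R] means: !R matches any atom not in a ring.
Check the 16 heavy atoms by environment: 1× n (aromatic, in 5-ring) → no; 4× c (aromatic, in 5-ring) → no; 2× N (acyclic) → match; 2× C (acyclic) → match; 1× F (acyclic) → match; 6× c (aromatic, in 6-ring) → no.
Summing the matching environments: 2 + 2 + 1 = 5 matching atoms.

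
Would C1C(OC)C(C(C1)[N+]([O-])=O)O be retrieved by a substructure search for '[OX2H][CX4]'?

Yes

The pattern [OX2H][CX4] describes a hydroxyl oxygen bound to an sp3 (X4) carbon — an aliphatic alcohol.
The molecule carries a hydroxyl group (-OH), whose atoms satisfy every constraint of the query, so the pattern matches.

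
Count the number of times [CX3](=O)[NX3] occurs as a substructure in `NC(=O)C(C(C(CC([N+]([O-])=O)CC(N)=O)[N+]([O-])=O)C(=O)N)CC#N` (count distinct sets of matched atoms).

3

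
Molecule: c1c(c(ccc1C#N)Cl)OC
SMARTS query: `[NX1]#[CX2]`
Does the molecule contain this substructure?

The pattern [NX1]#[CX2] describes a nitrogen triple-bonded to a two-connected carbon — a nitrile.
The molecule carries a nitrile (-C#N), whose atoms satisfy every constraint of the query, so the pattern matches.

Yes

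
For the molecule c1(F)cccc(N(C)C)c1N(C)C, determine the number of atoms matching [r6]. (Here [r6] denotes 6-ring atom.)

6

Check the 13 heavy atoms by environment: 6× c (aromatic, in 6-ring) → match; 2× N (acyclic) → no; 4× C (acyclic) → no; 1× F (acyclic) → no.
That gives 6 matching atoms.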